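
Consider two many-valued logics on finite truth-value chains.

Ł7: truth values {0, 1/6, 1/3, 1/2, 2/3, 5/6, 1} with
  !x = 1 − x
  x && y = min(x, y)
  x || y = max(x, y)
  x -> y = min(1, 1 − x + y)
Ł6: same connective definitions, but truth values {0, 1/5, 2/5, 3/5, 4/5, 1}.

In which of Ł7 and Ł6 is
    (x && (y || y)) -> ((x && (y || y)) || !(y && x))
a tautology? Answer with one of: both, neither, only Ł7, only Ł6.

In Ł7: every assignment gives 1 — tautology.
In Ł6: every assignment gives 1 — tautology.

both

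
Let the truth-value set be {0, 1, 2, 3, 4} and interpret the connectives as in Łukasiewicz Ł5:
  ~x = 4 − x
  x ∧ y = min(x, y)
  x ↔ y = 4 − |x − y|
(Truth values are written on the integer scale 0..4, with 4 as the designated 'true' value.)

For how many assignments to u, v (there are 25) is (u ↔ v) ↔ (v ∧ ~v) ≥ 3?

12

value 4: 6 assignments (counts)
value 3: 6 assignments (counts)
value 2: 7 assignments
value 1: 4 assignments
value 0: 2 assignments
So 12 of the 25 assignments meet the threshold.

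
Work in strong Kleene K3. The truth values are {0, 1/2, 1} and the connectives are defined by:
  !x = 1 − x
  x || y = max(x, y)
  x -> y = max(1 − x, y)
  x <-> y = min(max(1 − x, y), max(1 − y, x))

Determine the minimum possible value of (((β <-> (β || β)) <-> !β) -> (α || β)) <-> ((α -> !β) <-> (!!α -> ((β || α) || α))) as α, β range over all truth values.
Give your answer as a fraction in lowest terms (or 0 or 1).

0

Take α = 0, β = 0:
β || β = 0 || 0 = 0
β <-> (β || β) = 0 <-> 0 = 1
!β = !0 = 1
(β <-> (β || β)) <-> !β = 1 <-> 1 = 1
α || β = 0 || 0 = 0
((β <-> (β || β)) <-> !β) -> (α || β) = 1 -> 0 = 0
!β = !0 = 1
α -> !β = 0 -> 1 = 1
!α = !0 = 1
!!α = !1 = 0
β || α = 0 || 0 = 0
(β || α) || α = 0 || 0 = 0
!!α -> ((β || α) || α) = 0 -> 0 = 1
(α -> !β) <-> (!!α -> ((β || α) || α)) = 1 <-> 1 = 1
(((β <-> (β || β)) <-> !β) -> (α || β)) <-> ((α -> !β) <-> (!!α -> ((β || α) || α))) = 0 <-> 1 = 0
No assignment yields a value below 0, so this is the minimum.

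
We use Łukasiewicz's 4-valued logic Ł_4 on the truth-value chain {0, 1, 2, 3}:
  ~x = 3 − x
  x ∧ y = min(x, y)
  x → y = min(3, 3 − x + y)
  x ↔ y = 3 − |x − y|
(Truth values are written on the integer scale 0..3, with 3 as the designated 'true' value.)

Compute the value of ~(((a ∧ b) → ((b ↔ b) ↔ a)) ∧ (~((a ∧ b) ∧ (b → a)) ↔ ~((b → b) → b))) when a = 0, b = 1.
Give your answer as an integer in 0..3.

1

a ∧ b = 0 ∧ 1 = 0
b ↔ b = 1 ↔ 1 = 3
(b ↔ b) ↔ a = 3 ↔ 0 = 0
(a ∧ b) → ((b ↔ b) ↔ a) = 0 → 0 = 3
a ∧ b = 0 ∧ 1 = 0
b → a = 1 → 0 = 2
(a ∧ b) ∧ (b → a) = 0 ∧ 2 = 0
~((a ∧ b) ∧ (b → a)) = ~0 = 3
b → b = 1 → 1 = 3
(b → b) → b = 3 → 1 = 1
~((b → b) → b) = ~1 = 2
~((a ∧ b) ∧ (b → a)) ↔ ~((b → b) → b) = 3 ↔ 2 = 2
((a ∧ b) → ((b ↔ b) ↔ a)) ∧ (~((a ∧ b) ∧ (b → a)) ↔ ~((b → b) → b)) = 3 ∧ 2 = 2
~(((a ∧ b) → ((b ↔ b) ↔ a)) ∧ (~((a ∧ b) ∧ (b → a)) ↔ ~((b → b) → b))) = ~2 = 1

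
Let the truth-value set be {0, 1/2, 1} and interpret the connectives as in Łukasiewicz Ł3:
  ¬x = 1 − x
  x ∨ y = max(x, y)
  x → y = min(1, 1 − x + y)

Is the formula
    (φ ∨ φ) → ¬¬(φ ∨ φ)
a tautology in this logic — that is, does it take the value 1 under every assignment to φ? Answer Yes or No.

Yes

φ = 0 ↦ 1
φ = 1/2 ↦ 1
φ = 1 ↦ 1
Every assignment gives a value ≥ 1.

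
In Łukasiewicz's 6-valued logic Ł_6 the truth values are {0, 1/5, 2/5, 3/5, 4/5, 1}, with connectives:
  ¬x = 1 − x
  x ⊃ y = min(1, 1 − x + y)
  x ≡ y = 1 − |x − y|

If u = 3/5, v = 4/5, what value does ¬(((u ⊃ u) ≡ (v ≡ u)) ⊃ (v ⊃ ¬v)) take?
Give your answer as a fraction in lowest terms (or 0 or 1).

u ⊃ u = 3/5 ⊃ 3/5 = 1
v ≡ u = 4/5 ≡ 3/5 = 4/5
(u ⊃ u) ≡ (v ≡ u) = 1 ≡ 4/5 = 4/5
¬v = ¬4/5 = 1/5
v ⊃ ¬v = 4/5 ⊃ 1/5 = 2/5
((u ⊃ u) ≡ (v ≡ u)) ⊃ (v ⊃ ¬v) = 4/5 ⊃ 2/5 = 3/5
¬(((u ⊃ u) ≡ (v ≡ u)) ⊃ (v ⊃ ¬v)) = ¬3/5 = 2/5

2/5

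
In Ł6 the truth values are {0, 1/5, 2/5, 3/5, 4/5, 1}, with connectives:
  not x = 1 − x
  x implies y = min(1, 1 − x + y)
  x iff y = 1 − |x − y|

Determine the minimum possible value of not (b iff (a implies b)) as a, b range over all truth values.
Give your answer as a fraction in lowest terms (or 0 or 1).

0

Take a = 0, b = 1:
a implies b = 0 implies 1 = 1
b iff (a implies b) = 1 iff 1 = 1
not (b iff (a implies b)) = not 1 = 0
No assignment yields a value below 0, so this is the minimum.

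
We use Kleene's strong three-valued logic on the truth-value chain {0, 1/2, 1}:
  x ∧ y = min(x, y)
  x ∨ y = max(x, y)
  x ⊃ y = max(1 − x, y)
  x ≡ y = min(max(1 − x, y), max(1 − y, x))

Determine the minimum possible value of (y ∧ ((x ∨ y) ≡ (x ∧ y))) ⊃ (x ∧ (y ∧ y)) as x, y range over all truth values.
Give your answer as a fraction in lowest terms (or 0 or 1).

1/2

Take x = 0, y = 1/2:
x ∨ y = 0 ∨ 1/2 = 1/2
x ∧ y = 0 ∧ 1/2 = 0
(x ∨ y) ≡ (x ∧ y) = 1/2 ≡ 0 = 1/2
y ∧ ((x ∨ y) ≡ (x ∧ y)) = 1/2 ∧ 1/2 = 1/2
y ∧ y = 1/2 ∧ 1/2 = 1/2
x ∧ (y ∧ y) = 0 ∧ 1/2 = 0
(y ∧ ((x ∨ y) ≡ (x ∧ y))) ⊃ (x ∧ (y ∧ y)) = 1/2 ⊃ 0 = 1/2
No assignment yields a value below 1/2, so this is the minimum.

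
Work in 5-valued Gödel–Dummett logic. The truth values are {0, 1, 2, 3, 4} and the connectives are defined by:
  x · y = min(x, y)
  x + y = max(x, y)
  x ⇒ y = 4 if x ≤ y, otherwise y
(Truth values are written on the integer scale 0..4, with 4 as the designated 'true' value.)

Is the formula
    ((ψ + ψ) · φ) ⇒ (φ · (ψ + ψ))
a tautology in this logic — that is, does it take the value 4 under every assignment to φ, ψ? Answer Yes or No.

At φ = 3, ψ = 1, for instance:
ψ + ψ = 1 + 1 = 1
(ψ + ψ) · φ = 1 · 3 = 1
φ · (ψ + ψ) = 3 · 1 = 1
((ψ + ψ) · φ) ⇒ (φ · (ψ + ψ)) = 1 ⇒ 1 = 4
and checking the remaining 24 assignments likewise gives ≥ 4 in every case.

Yes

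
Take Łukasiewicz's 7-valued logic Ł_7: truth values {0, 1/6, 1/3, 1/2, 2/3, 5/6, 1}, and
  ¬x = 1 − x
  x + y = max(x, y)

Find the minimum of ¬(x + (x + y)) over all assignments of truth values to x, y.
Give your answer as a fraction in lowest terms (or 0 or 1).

Take x = 0, y = 1:
x + y = 0 + 1 = 1
x + (x + y) = 0 + 1 = 1
¬(x + (x + y)) = ¬1 = 0
No assignment yields a value below 0, so this is the minimum.

0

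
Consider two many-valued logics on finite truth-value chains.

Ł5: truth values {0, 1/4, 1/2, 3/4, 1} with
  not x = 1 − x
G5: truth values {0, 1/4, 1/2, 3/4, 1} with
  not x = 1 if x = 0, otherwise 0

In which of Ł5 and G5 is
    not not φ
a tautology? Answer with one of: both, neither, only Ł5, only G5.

In Ł5: at φ = 0 the value is 0 — not a tautology.
In G5: at φ = 0 the value is 0 — not a tautology.

neither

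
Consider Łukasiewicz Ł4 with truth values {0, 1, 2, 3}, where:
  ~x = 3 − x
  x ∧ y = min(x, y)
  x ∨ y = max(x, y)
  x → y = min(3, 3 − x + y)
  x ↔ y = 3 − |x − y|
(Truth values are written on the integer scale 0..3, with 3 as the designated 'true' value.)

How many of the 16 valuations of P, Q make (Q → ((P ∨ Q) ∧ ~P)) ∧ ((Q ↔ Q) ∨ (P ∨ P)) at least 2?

P = 0, Q = 0 ↦ 3  ≥
P = 0, Q = 1 ↦ 3  ≥
P = 0, Q = 2 ↦ 3  ≥
P = 0, Q = 3 ↦ 3  ≥
P = 1, Q = 0 ↦ 3  ≥
P = 1, Q = 1 ↦ 3  ≥
P = 1, Q = 2 ↦ 3  ≥
P = 1, Q = 3 ↦ 2  ≥
P = 2, Q = 0 ↦ 3  ≥
P = 2, Q = 1 ↦ 3  ≥
P = 2, Q = 2 ↦ 2  ≥
P = 2, Q = 3 ↦ 1  <
P = 3, Q = 0 ↦ 3  ≥
P = 3, Q = 1 ↦ 2  ≥
P = 3, Q = 2 ↦ 1  <
P = 3, Q = 3 ↦ 0  <
So 13 of the 16 assignments meet the threshold.

13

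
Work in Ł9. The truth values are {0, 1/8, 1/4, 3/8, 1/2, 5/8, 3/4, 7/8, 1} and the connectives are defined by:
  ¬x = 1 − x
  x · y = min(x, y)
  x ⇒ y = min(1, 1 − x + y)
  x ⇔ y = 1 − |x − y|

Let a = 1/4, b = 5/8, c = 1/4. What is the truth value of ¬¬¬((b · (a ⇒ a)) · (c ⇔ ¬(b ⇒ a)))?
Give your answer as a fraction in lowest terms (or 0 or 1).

3/8

a ⇒ a = 1/4 ⇒ 1/4 = 1
b · (a ⇒ a) = 5/8 · 1 = 5/8
b ⇒ a = 5/8 ⇒ 1/4 = 5/8
¬(b ⇒ a) = ¬5/8 = 3/8
c ⇔ ¬(b ⇒ a) = 1/4 ⇔ 3/8 = 7/8
(b · (a ⇒ a)) · (c ⇔ ¬(b ⇒ a)) = 5/8 · 7/8 = 5/8
¬((b · (a ⇒ a)) · (c ⇔ ¬(b ⇒ a))) = ¬5/8 = 3/8
¬¬((b · (a ⇒ a)) · (c ⇔ ¬(b ⇒ a))) = ¬3/8 = 5/8
¬¬¬((b · (a ⇒ a)) · (c ⇔ ¬(b ⇒ a))) = ¬5/8 = 3/8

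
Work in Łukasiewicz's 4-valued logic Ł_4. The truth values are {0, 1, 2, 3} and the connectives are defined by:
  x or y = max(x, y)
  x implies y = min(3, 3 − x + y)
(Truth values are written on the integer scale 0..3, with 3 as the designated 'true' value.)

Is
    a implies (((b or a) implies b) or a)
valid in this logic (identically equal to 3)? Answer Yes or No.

Yes

a = 0, b = 0 ↦ 3
a = 0, b = 1 ↦ 3
a = 0, b = 2 ↦ 3
a = 0, b = 3 ↦ 3
a = 1, b = 0 ↦ 3
a = 1, b = 1 ↦ 3
a = 1, b = 2 ↦ 3
a = 1, b = 3 ↦ 3
a = 2, b = 0 ↦ 3
a = 2, b = 1 ↦ 3
a = 2, b = 2 ↦ 3
a = 2, b = 3 ↦ 3
a = 3, b = 0 ↦ 3
a = 3, b = 1 ↦ 3
a = 3, b = 2 ↦ 3
a = 3, b = 3 ↦ 3
Every assignment gives a value ≥ 3.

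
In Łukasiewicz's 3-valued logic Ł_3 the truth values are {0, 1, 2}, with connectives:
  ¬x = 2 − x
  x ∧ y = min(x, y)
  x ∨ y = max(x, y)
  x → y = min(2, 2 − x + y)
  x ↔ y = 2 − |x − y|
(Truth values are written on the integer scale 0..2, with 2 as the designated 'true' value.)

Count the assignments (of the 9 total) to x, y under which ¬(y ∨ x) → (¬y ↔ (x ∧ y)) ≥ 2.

7

x = 0, y = 0 ↦ 0  <
x = 0, y = 1 ↦ 2  ≥
x = 0, y = 2 ↦ 2  ≥
x = 1, y = 0 ↦ 1  <
x = 1, y = 1 ↦ 2  ≥
x = 1, y = 2 ↦ 2  ≥
x = 2, y = 0 ↦ 2  ≥
x = 2, y = 1 ↦ 2  ≥
x = 2, y = 2 ↦ 2  ≥
So 7 of the 9 assignments meet the threshold.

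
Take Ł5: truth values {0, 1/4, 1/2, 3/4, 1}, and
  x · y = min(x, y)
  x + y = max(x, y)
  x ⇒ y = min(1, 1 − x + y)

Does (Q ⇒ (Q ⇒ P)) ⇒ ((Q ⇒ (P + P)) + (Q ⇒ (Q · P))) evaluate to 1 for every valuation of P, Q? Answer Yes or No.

Counterexample: take P = 0, Q = 1/4.
Q ⇒ P = 1/4 ⇒ 0 = 3/4
Q ⇒ (Q ⇒ P) = 1/4 ⇒ 3/4 = 1
P + P = 0 + 0 = 0
Q ⇒ (P + P) = 1/4 ⇒ 0 = 3/4
Q · P = 1/4 · 0 = 0
Q ⇒ (Q · P) = 1/4 ⇒ 0 = 3/4
(Q ⇒ (P + P)) + (Q ⇒ (Q · P)) = 3/4 + 3/4 = 3/4
(Q ⇒ (Q ⇒ P)) ⇒ ((Q ⇒ (P + P)) + (Q ⇒ (Q · P))) = 1 ⇒ 3/4 = 3/4
This gives 3/4 ≠ 1.

No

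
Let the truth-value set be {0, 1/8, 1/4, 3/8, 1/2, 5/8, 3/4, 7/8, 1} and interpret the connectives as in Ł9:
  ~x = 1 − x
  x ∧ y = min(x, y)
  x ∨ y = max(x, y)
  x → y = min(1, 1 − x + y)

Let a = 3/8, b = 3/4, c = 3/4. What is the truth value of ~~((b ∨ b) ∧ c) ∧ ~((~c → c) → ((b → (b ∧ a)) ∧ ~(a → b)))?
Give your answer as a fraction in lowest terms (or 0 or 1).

3/4

b ∨ b = 3/4 ∨ 3/4 = 3/4
(b ∨ b) ∧ c = 3/4 ∧ 3/4 = 3/4
~((b ∨ b) ∧ c) = ~3/4 = 1/4
~~((b ∨ b) ∧ c) = ~1/4 = 3/4
~c = ~3/4 = 1/4
~c → c = 1/4 → 3/4 = 1
b ∧ a = 3/4 ∧ 3/8 = 3/8
b → (b ∧ a) = 3/4 → 3/8 = 5/8
a → b = 3/8 → 3/4 = 1
~(a → b) = ~1 = 0
(b → (b ∧ a)) ∧ ~(a → b) = 5/8 ∧ 0 = 0
(~c → c) → ((b → (b ∧ a)) ∧ ~(a → b)) = 1 → 0 = 0
~((~c → c) → ((b → (b ∧ a)) ∧ ~(a → b))) = ~0 = 1
~~((b ∨ b) ∧ c) ∧ ~((~c → c) → ((b → (b ∧ a)) ∧ ~(a → b))) = 3/4 ∧ 1 = 3/4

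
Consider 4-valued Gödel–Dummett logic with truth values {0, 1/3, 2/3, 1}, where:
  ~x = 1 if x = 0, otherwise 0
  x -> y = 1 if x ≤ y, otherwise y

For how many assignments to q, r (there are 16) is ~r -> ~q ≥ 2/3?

q = 0, r = 0 ↦ 1  ≥
q = 0, r = 1/3 ↦ 1  ≥
q = 0, r = 2/3 ↦ 1  ≥
q = 0, r = 1 ↦ 1  ≥
q = 1/3, r = 0 ↦ 0  <
q = 1/3, r = 1/3 ↦ 1  ≥
q = 1/3, r = 2/3 ↦ 1  ≥
q = 1/3, r = 1 ↦ 1  ≥
q = 2/3, r = 0 ↦ 0  <
q = 2/3, r = 1/3 ↦ 1  ≥
q = 2/3, r = 2/3 ↦ 1  ≥
q = 2/3, r = 1 ↦ 1  ≥
q = 1, r = 0 ↦ 0  <
q = 1, r = 1/3 ↦ 1  ≥
q = 1, r = 2/3 ↦ 1  ≥
q = 1, r = 1 ↦ 1  ≥
So 13 of the 16 assignments meet the threshold.

13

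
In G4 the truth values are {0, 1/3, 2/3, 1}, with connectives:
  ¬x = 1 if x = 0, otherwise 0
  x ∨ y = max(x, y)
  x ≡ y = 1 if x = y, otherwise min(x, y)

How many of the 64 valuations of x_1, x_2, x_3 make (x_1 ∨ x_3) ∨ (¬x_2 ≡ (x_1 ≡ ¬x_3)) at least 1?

45

value 1: 45 assignments (counts)
value 2/3: 10 assignments
value 1/3: 8 assignments
value 0: 1 assignment
So 45 of the 64 assignments meet the threshold.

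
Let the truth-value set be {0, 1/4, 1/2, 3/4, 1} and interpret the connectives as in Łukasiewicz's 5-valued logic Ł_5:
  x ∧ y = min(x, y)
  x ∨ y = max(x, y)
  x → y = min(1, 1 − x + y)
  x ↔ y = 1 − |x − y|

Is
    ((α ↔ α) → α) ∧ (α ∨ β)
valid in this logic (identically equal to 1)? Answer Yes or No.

Counterexample: take α = 0, β = 0.
α ↔ α = 0 ↔ 0 = 1
(α ↔ α) → α = 1 → 0 = 0
α ∨ β = 0 ∨ 0 = 0
((α ↔ α) → α) ∧ (α ∨ β) = 0 ∧ 0 = 0
This gives 0 ≠ 1.

No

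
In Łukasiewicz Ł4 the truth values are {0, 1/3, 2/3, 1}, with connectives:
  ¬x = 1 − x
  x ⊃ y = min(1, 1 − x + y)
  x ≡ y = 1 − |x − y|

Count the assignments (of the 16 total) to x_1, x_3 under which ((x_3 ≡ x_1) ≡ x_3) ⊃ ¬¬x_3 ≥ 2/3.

x_1 = 0, x_3 = 0 ↦ 1  ≥
x_1 = 0, x_3 = 1/3 ↦ 2/3  ≥
x_1 = 0, x_3 = 2/3 ↦ 1  ≥
x_1 = 0, x_3 = 1 ↦ 1  ≥
x_1 = 1/3, x_3 = 0 ↦ 2/3  ≥
x_1 = 1/3, x_3 = 1/3 ↦ 1  ≥
x_1 = 1/3, x_3 = 2/3 ↦ 2/3  ≥
x_1 = 1/3, x_3 = 1 ↦ 1  ≥
x_1 = 2/3, x_3 = 0 ↦ 1/3  <
x_1 = 2/3, x_3 = 1/3 ↦ 2/3  ≥
x_1 = 2/3, x_3 = 2/3 ↦ 1  ≥
x_1 = 2/3, x_3 = 1 ↦ 1  ≥
x_1 = 1, x_3 = 0 ↦ 0  <
x_1 = 1, x_3 = 1/3 ↦ 1/3  <
x_1 = 1, x_3 = 2/3 ↦ 2/3  ≥
x_1 = 1, x_3 = 1 ↦ 1  ≥
So 13 of the 16 assignments meet the threshold.

13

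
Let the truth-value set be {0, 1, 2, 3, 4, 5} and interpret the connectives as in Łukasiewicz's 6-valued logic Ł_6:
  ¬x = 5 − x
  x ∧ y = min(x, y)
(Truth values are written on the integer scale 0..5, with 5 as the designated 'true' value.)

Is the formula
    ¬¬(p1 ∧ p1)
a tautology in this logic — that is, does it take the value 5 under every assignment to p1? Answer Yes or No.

Counterexample: take p1 = 0.
p1 ∧ p1 = 0 ∧ 0 = 0
¬(p1 ∧ p1) = ¬0 = 5
¬¬(p1 ∧ p1) = ¬5 = 0
This gives 0 ≠ 5.

No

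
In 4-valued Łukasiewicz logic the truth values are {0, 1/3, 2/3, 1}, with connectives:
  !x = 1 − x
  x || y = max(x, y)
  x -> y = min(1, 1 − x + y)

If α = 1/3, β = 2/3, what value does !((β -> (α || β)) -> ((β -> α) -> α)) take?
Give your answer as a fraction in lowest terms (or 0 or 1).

α || β = 1/3 || 2/3 = 2/3
β -> (α || β) = 2/3 -> 2/3 = 1
β -> α = 2/3 -> 1/3 = 2/3
(β -> α) -> α = 2/3 -> 1/3 = 2/3
(β -> (α || β)) -> ((β -> α) -> α) = 1 -> 2/3 = 2/3
!((β -> (α || β)) -> ((β -> α) -> α)) = !2/3 = 1/3

1/3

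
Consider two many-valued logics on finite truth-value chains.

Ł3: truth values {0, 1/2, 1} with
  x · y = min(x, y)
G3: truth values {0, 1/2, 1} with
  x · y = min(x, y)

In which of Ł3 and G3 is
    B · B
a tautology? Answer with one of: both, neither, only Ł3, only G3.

neither

In Ł3: at B = 0 the value is 0 — not a tautology.
In G3: at B = 0 the value is 0 — not a tautology.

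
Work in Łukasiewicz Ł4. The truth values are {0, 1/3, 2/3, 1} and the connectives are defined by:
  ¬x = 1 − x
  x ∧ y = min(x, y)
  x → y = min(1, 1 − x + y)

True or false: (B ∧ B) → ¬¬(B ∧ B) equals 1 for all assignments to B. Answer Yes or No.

B = 0 ↦ 1
B = 1/3 ↦ 1
B = 2/3 ↦ 1
B = 1 ↦ 1
Every assignment gives a value ≥ 1.

Yes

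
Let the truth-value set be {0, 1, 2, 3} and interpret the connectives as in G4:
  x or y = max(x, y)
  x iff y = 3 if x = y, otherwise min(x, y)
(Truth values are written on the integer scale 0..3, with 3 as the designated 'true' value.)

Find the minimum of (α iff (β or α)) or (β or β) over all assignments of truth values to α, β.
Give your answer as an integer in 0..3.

Take α = 0, β = 1:
β or α = 1 or 0 = 1
α iff (β or α) = 0 iff 1 = 0
β or β = 1 or 1 = 1
(α iff (β or α)) or (β or β) = 0 or 1 = 1
No assignment yields a value below 1, so this is the minimum.

1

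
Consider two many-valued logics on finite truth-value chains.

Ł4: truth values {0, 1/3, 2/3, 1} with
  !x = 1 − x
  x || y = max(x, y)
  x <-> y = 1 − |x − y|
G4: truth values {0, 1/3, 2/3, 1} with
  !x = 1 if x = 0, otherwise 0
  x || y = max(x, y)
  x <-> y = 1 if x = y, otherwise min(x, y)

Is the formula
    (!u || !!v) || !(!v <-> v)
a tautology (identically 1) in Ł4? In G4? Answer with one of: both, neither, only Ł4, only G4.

In Ł4: at u = 1/3, v = 1/3 the value is 2/3 — not a tautology.
In G4: every assignment gives 1 — tautology.

only G4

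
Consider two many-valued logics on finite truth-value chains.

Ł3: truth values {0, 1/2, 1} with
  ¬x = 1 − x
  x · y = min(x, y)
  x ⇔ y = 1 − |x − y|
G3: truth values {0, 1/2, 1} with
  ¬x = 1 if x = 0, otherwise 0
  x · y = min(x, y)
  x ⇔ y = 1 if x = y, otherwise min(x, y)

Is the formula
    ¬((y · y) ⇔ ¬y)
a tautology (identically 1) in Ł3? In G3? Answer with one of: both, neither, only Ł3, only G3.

In Ł3: at y = 1/2 the value is 0 — not a tautology.
In G3: every assignment gives 1 — tautology.

only G3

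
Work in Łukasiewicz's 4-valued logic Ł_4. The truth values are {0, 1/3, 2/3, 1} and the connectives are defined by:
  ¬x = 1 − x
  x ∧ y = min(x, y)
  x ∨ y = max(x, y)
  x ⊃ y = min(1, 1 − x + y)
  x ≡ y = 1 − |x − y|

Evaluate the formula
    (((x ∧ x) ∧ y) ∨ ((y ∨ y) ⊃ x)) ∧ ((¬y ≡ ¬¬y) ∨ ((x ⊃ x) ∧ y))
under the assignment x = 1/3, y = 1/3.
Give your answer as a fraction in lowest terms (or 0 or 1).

x ∧ x = 1/3 ∧ 1/3 = 1/3
(x ∧ x) ∧ y = 1/3 ∧ 1/3 = 1/3
y ∨ y = 1/3 ∨ 1/3 = 1/3
(y ∨ y) ⊃ x = 1/3 ⊃ 1/3 = 1
((x ∧ x) ∧ y) ∨ ((y ∨ y) ⊃ x) = 1/3 ∨ 1 = 1
¬y = ¬1/3 = 2/3
¬y = ¬1/3 = 2/3
¬¬y = ¬2/3 = 1/3
¬y ≡ ¬¬y = 2/3 ≡ 1/3 = 2/3
x ⊃ x = 1/3 ⊃ 1/3 = 1
(x ⊃ x) ∧ y = 1 ∧ 1/3 = 1/3
(¬y ≡ ¬¬y) ∨ ((x ⊃ x) ∧ y) = 2/3 ∨ 1/3 = 2/3
(((x ∧ x) ∧ y) ∨ ((y ∨ y) ⊃ x)) ∧ ((¬y ≡ ¬¬y) ∨ ((x ⊃ x) ∧ y)) = 1 ∧ 2/3 = 2/3

2/3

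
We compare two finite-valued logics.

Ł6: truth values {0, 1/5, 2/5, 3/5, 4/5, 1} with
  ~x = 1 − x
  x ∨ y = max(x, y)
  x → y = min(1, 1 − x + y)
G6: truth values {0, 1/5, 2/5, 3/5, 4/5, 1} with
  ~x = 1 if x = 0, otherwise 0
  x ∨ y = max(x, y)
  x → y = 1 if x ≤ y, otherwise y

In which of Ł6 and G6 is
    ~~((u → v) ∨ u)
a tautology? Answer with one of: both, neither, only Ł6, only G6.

In Ł6: at u = 1/5, v = 0 the value is 4/5 — not a tautology.
In G6: every assignment gives 1 — tautology.

only G6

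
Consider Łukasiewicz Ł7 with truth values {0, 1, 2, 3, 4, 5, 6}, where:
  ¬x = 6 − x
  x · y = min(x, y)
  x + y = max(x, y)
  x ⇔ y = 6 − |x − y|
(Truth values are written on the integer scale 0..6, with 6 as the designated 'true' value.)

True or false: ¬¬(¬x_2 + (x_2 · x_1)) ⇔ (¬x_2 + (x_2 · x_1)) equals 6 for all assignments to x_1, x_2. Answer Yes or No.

Yes

At x_1 = 4, x_2 = 3, for instance:
¬x_2 = ¬3 = 3
x_2 · x_1 = 3 · 4 = 3
¬x_2 + (x_2 · x_1) = 3 + 3 = 3
¬(¬x_2 + (x_2 · x_1)) = ¬3 = 3
¬¬(¬x_2 + (x_2 · x_1)) = ¬3 = 3
¬¬(¬x_2 + (x_2 · x_1)) ⇔ (¬x_2 + (x_2 · x_1)) = 3 ⇔ 3 = 6
and checking the remaining 48 assignments likewise gives ≥ 6 in every case.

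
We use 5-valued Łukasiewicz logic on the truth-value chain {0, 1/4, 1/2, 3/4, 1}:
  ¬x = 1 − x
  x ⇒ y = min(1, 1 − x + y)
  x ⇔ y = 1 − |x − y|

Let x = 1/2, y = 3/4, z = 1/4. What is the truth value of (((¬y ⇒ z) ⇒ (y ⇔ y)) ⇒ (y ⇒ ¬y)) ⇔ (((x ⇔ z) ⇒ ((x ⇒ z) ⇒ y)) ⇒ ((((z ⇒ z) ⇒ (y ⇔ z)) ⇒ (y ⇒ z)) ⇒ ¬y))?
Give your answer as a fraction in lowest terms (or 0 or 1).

3/4

¬y = ¬3/4 = 1/4
¬y ⇒ z = 1/4 ⇒ 1/4 = 1
y ⇔ y = 3/4 ⇔ 3/4 = 1
(¬y ⇒ z) ⇒ (y ⇔ y) = 1 ⇒ 1 = 1
¬y = ¬3/4 = 1/4
y ⇒ ¬y = 3/4 ⇒ 1/4 = 1/2
((¬y ⇒ z) ⇒ (y ⇔ y)) ⇒ (y ⇒ ¬y) = 1 ⇒ 1/2 = 1/2
x ⇔ z = 1/2 ⇔ 1/4 = 3/4
x ⇒ z = 1/2 ⇒ 1/4 = 3/4
(x ⇒ z) ⇒ y = 3/4 ⇒ 3/4 = 1
(x ⇔ z) ⇒ ((x ⇒ z) ⇒ y) = 3/4 ⇒ 1 = 1
z ⇒ z = 1/4 ⇒ 1/4 = 1
y ⇔ z = 3/4 ⇔ 1/4 = 1/2
(z ⇒ z) ⇒ (y ⇔ z) = 1 ⇒ 1/2 = 1/2
y ⇒ z = 3/4 ⇒ 1/4 = 1/2
((z ⇒ z) ⇒ (y ⇔ z)) ⇒ (y ⇒ z) = 1/2 ⇒ 1/2 = 1
¬y = ¬3/4 = 1/4
(((z ⇒ z) ⇒ (y ⇔ z)) ⇒ (y ⇒ z)) ⇒ ¬y = 1 ⇒ 1/4 = 1/4
((x ⇔ z) ⇒ ((x ⇒ z) ⇒ y)) ⇒ ((((z ⇒ z) ⇒ (y ⇔ z)) ⇒ (y ⇒ z)) ⇒ ¬y) = 1 ⇒ 1/4 = 1/4
(((¬y ⇒ z) ⇒ (y ⇔ y)) ⇒ (y ⇒ ¬y)) ⇔ (((x ⇔ z) ⇒ ((x ⇒ z) ⇒ y)) ⇒ ((((z ⇒ z) ⇒ (y ⇔ z)) ⇒ (y ⇒ z)) ⇒ ¬y)) = 1/2 ⇔ 1/4 = 3/4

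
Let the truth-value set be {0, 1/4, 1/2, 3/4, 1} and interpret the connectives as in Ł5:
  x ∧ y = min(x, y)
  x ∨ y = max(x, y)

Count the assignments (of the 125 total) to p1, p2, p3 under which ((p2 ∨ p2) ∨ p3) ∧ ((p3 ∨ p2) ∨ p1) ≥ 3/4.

80

value 1: 45 assignments (counts)
value 3/4: 35 assignments (counts)
value 1/2: 25 assignments
value 1/4: 15 assignments
value 0: 5 assignments
So 80 of the 125 assignments meet the threshold.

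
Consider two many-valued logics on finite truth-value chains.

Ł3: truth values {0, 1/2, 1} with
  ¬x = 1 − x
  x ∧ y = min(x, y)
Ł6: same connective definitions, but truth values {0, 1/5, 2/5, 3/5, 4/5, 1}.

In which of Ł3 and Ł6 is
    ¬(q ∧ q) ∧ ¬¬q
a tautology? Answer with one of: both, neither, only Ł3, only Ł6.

neither

In Ł3: at q = 0 the value is 0 — not a tautology.
In Ł6: at q = 0 the value is 0 — not a tautology.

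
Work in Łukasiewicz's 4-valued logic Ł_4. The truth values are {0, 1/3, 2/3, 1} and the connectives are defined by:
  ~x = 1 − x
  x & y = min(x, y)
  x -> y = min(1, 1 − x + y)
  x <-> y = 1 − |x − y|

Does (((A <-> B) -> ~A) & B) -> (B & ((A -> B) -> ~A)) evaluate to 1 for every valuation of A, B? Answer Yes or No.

No

Counterexample: take A = 1/3, B = 1.
A <-> B = 1/3 <-> 1 = 1/3
~A = ~1/3 = 2/3
(A <-> B) -> ~A = 1/3 -> 2/3 = 1
((A <-> B) -> ~A) & B = 1 & 1 = 1
A -> B = 1/3 -> 1 = 1
~A = ~1/3 = 2/3
(A -> B) -> ~A = 1 -> 2/3 = 2/3
B & ((A -> B) -> ~A) = 1 & 2/3 = 2/3
(((A <-> B) -> ~A) & B) -> (B & ((A -> B) -> ~A)) = 1 -> 2/3 = 2/3
This gives 2/3 ≠ 1.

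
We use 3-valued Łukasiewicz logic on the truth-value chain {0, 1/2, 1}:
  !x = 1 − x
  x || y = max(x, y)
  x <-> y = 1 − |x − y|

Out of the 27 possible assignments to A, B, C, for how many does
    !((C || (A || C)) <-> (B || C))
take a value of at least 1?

2

value 1: 2 assignments (counts)
value 1/2: 8 assignments
value 0: 17 assignments
So 2 of the 27 assignments meet the threshold.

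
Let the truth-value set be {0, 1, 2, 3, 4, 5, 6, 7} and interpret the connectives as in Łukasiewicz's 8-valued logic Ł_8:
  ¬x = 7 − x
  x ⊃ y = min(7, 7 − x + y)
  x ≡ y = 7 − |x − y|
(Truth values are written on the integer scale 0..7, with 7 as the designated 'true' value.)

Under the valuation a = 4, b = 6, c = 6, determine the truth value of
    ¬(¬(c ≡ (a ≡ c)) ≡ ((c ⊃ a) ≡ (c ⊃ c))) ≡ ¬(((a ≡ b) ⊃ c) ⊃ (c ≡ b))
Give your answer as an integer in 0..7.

a ≡ c = 4 ≡ 6 = 5
c ≡ (a ≡ c) = 6 ≡ 5 = 6
¬(c ≡ (a ≡ c)) = ¬6 = 1
c ⊃ a = 6 ⊃ 4 = 5
c ⊃ c = 6 ⊃ 6 = 7
(c ⊃ a) ≡ (c ⊃ c) = 5 ≡ 7 = 5
¬(c ≡ (a ≡ c)) ≡ ((c ⊃ a) ≡ (c ⊃ c)) = 1 ≡ 5 = 3
¬(¬(c ≡ (a ≡ c)) ≡ ((c ⊃ a) ≡ (c ⊃ c))) = ¬3 = 4
a ≡ b = 4 ≡ 6 = 5
(a ≡ b) ⊃ c = 5 ⊃ 6 = 7
c ≡ b = 6 ≡ 6 = 7
((a ≡ b) ⊃ c) ⊃ (c ≡ b) = 7 ⊃ 7 = 7
¬(((a ≡ b) ⊃ c) ⊃ (c ≡ b)) = ¬7 = 0
¬(¬(c ≡ (a ≡ c)) ≡ ((c ⊃ a) ≡ (c ⊃ c))) ≡ ¬(((a ≡ b) ⊃ c) ⊃ (c ≡ b)) = 4 ≡ 0 = 3

3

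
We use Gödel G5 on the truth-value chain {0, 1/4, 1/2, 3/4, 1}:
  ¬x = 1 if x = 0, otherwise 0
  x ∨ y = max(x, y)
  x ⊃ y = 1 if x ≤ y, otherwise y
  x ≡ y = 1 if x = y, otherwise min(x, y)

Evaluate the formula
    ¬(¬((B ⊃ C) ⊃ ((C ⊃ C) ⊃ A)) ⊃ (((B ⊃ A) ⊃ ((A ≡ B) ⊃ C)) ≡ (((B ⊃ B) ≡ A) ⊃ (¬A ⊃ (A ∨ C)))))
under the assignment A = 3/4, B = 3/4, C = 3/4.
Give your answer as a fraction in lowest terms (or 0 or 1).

B ⊃ C = 3/4 ⊃ 3/4 = 1
C ⊃ C = 3/4 ⊃ 3/4 = 1
(C ⊃ C) ⊃ A = 1 ⊃ 3/4 = 3/4
(B ⊃ C) ⊃ ((C ⊃ C) ⊃ A) = 1 ⊃ 3/4 = 3/4
¬((B ⊃ C) ⊃ ((C ⊃ C) ⊃ A)) = ¬3/4 = 0
B ⊃ A = 3/4 ⊃ 3/4 = 1
A ≡ B = 3/4 ≡ 3/4 = 1
(A ≡ B) ⊃ C = 1 ⊃ 3/4 = 3/4
(B ⊃ A) ⊃ ((A ≡ B) ⊃ C) = 1 ⊃ 3/4 = 3/4
B ⊃ B = 3/4 ⊃ 3/4 = 1
(B ⊃ B) ≡ A = 1 ≡ 3/4 = 3/4
¬A = ¬3/4 = 0
A ∨ C = 3/4 ∨ 3/4 = 3/4
¬A ⊃ (A ∨ C) = 0 ⊃ 3/4 = 1
((B ⊃ B) ≡ A) ⊃ (¬A ⊃ (A ∨ C)) = 3/4 ⊃ 1 = 1
((B ⊃ A) ⊃ ((A ≡ B) ⊃ C)) ≡ (((B ⊃ B) ≡ A) ⊃ (¬A ⊃ (A ∨ C))) = 3/4 ≡ 1 = 3/4
¬((B ⊃ C) ⊃ ((C ⊃ C) ⊃ A)) ⊃ (((B ⊃ A) ⊃ ((A ≡ B) ⊃ C)) ≡ (((B ⊃ B) ≡ A) ⊃ (¬A ⊃ (A ∨ C)))) = 0 ⊃ 3/4 = 1
¬(¬((B ⊃ C) ⊃ ((C ⊃ C) ⊃ A)) ⊃ (((B ⊃ A) ⊃ ((A ≡ B) ⊃ C)) ≡ (((B ⊃ B) ≡ A) ⊃ (¬A ⊃ (A ∨ C))))) = ¬1 = 0

0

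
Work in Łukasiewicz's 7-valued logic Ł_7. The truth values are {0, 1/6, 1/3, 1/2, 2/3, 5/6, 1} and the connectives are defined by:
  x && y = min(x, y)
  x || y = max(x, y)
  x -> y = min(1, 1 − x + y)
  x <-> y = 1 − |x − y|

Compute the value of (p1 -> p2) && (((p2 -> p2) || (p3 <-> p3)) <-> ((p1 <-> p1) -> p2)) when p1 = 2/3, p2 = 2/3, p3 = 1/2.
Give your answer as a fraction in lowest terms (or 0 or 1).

p1 -> p2 = 2/3 -> 2/3 = 1
p2 -> p2 = 2/3 -> 2/3 = 1
p3 <-> p3 = 1/2 <-> 1/2 = 1
(p2 -> p2) || (p3 <-> p3) = 1 || 1 = 1
p1 <-> p1 = 2/3 <-> 2/3 = 1
(p1 <-> p1) -> p2 = 1 -> 2/3 = 2/3
((p2 -> p2) || (p3 <-> p3)) <-> ((p1 <-> p1) -> p2) = 1 <-> 2/3 = 2/3
(p1 -> p2) && (((p2 -> p2) || (p3 <-> p3)) <-> ((p1 <-> p1) -> p2)) = 1 && 2/3 = 2/3

2/3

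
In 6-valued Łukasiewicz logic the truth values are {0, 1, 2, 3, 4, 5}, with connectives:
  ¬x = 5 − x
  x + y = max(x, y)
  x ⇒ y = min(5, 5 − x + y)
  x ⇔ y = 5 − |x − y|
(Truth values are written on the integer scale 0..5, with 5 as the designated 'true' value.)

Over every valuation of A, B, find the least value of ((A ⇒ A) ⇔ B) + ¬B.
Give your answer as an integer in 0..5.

3

Take A = 0, B = 2:
A ⇒ A = 0 ⇒ 0 = 5
(A ⇒ A) ⇔ B = 5 ⇔ 2 = 2
¬B = ¬2 = 3
((A ⇒ A) ⇔ B) + ¬B = 2 + 3 = 3
No assignment yields a value below 3, so this is the minimum.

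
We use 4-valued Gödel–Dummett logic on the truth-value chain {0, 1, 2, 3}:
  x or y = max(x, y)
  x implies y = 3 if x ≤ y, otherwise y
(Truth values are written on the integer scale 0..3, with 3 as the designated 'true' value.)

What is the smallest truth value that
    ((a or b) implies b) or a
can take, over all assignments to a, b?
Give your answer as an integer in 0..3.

Take a = 1, b = 0:
a or b = 1 or 0 = 1
(a or b) implies b = 1 implies 0 = 0
((a or b) implies b) or a = 0 or 1 = 1
No assignment yields a value below 1, so this is the minimum.

1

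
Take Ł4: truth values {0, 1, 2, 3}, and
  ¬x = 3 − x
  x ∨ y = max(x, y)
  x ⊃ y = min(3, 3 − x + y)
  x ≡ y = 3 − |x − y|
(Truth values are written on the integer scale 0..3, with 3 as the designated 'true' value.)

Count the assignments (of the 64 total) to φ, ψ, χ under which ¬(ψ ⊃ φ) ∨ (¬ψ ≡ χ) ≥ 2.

value 3: 19 assignments (counts)
value 2: 26 assignments (counts)
value 1: 14 assignments
value 0: 5 assignments
So 45 of the 64 assignments meet the threshold.

45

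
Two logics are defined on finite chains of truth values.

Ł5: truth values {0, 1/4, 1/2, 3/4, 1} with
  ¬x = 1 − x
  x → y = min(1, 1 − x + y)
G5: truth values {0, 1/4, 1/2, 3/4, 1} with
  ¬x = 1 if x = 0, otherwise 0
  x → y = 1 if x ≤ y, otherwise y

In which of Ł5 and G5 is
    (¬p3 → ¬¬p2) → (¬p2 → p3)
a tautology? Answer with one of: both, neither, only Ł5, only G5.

only Ł5

In Ł5: every assignment gives 1 — tautology.
In G5: at p2 = 0, p3 = 1/4 the value is 1/4 — not a tautology.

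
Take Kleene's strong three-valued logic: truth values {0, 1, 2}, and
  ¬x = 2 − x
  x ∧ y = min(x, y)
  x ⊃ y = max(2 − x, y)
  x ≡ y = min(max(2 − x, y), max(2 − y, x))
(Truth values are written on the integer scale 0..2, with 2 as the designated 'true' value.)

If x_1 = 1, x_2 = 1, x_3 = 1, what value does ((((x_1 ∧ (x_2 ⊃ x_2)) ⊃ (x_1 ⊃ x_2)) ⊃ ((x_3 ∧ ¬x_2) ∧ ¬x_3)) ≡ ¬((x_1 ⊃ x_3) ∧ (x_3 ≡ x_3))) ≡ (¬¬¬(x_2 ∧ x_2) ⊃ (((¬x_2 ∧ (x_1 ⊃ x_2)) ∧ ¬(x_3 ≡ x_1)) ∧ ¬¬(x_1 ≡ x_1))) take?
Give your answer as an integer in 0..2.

1

x_2 ⊃ x_2 = 1 ⊃ 1 = 1
x_1 ∧ (x_2 ⊃ x_2) = 1 ∧ 1 = 1
x_1 ⊃ x_2 = 1 ⊃ 1 = 1
(x_1 ∧ (x_2 ⊃ x_2)) ⊃ (x_1 ⊃ x_2) = 1 ⊃ 1 = 1
¬x_2 = ¬1 = 1
x_3 ∧ ¬x_2 = 1 ∧ 1 = 1
¬x_3 = ¬1 = 1
(x_3 ∧ ¬x_2) ∧ ¬x_3 = 1 ∧ 1 = 1
((x_1 ∧ (x_2 ⊃ x_2)) ⊃ (x_1 ⊃ x_2)) ⊃ ((x_3 ∧ ¬x_2) ∧ ¬x_3) = 1 ⊃ 1 = 1
x_1 ⊃ x_3 = 1 ⊃ 1 = 1
x_3 ≡ x_3 = 1 ≡ 1 = 1
(x_1 ⊃ x_3) ∧ (x_3 ≡ x_3) = 1 ∧ 1 = 1
¬((x_1 ⊃ x_3) ∧ (x_3 ≡ x_3)) = ¬1 = 1
(((x_1 ∧ (x_2 ⊃ x_2)) ⊃ (x_1 ⊃ x_2)) ⊃ ((x_3 ∧ ¬x_2) ∧ ¬x_3)) ≡ ¬((x_1 ⊃ x_3) ∧ (x_3 ≡ x_3)) = 1 ≡ 1 = 1
x_2 ∧ x_2 = 1 ∧ 1 = 1
¬(x_2 ∧ x_2) = ¬1 = 1
¬¬(x_2 ∧ x_2) = ¬1 = 1
¬¬¬(x_2 ∧ x_2) = ¬1 = 1
¬x_2 = ¬1 = 1
x_1 ⊃ x_2 = 1 ⊃ 1 = 1
¬x_2 ∧ (x_1 ⊃ x_2) = 1 ∧ 1 = 1
x_3 ≡ x_1 = 1 ≡ 1 = 1
¬(x_3 ≡ x_1) = ¬1 = 1
(¬x_2 ∧ (x_1 ⊃ x_2)) ∧ ¬(x_3 ≡ x_1) = 1 ∧ 1 = 1
x_1 ≡ x_1 = 1 ≡ 1 = 1
¬(x_1 ≡ x_1) = ¬1 = 1
¬¬(x_1 ≡ x_1) = ¬1 = 1
((¬x_2 ∧ (x_1 ⊃ x_2)) ∧ ¬(x_3 ≡ x_1)) ∧ ¬¬(x_1 ≡ x_1) = 1 ∧ 1 = 1
¬¬¬(x_2 ∧ x_2) ⊃ (((¬x_2 ∧ (x_1 ⊃ x_2)) ∧ ¬(x_3 ≡ x_1)) ∧ ¬¬(x_1 ≡ x_1)) = 1 ⊃ 1 = 1
((((x_1 ∧ (x_2 ⊃ x_2)) ⊃ (x_1 ⊃ x_2)) ⊃ ((x_3 ∧ ¬x_2) ∧ ¬x_3)) ≡ ¬((x_1 ⊃ x_3) ∧ (x_3 ≡ x_3))) ≡ (¬¬¬(x_2 ∧ x_2) ⊃ (((¬x_2 ∧ (x_1 ⊃ x_2)) ∧ ¬(x_3 ≡ x_1)) ∧ ¬¬(x_1 ≡ x_1))) = 1 ≡ 1 = 1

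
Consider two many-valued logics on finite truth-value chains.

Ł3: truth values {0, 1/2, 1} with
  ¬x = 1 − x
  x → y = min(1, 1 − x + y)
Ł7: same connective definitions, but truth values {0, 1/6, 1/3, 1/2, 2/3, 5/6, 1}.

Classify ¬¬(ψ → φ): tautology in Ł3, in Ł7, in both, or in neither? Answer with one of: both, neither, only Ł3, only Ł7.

In Ł3: at φ = 0, ψ = 1/2 the value is 1/2 — not a tautology.
In Ł7: at φ = 0, ψ = 1/6 the value is 5/6 — not a tautology.

neither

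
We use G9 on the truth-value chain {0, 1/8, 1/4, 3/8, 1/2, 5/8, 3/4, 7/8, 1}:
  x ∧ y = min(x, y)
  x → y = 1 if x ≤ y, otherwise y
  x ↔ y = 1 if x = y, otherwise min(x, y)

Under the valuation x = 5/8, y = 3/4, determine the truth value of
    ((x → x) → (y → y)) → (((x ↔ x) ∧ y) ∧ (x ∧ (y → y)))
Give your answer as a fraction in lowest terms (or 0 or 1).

5/8

x → x = 5/8 → 5/8 = 1
y → y = 3/4 → 3/4 = 1
(x → x) → (y → y) = 1 → 1 = 1
x ↔ x = 5/8 ↔ 5/8 = 1
(x ↔ x) ∧ y = 1 ∧ 3/4 = 3/4
y → y = 3/4 → 3/4 = 1
x ∧ (y → y) = 5/8 ∧ 1 = 5/8
((x ↔ x) ∧ y) ∧ (x ∧ (y → y)) = 3/4 ∧ 5/8 = 5/8
((x → x) → (y → y)) → (((x ↔ x) ∧ y) ∧ (x ∧ (y → y))) = 1 → 5/8 = 5/8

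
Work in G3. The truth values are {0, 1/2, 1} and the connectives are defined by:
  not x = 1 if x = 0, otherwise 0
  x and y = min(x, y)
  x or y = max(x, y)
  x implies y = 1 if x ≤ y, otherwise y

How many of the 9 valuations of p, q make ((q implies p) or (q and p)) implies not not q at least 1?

p = 0, q = 0 ↦ 0  <
p = 0, q = 1/2 ↦ 1  ≥
p = 0, q = 1 ↦ 1  ≥
p = 1/2, q = 0 ↦ 0  <
p = 1/2, q = 1/2 ↦ 1  ≥
p = 1/2, q = 1 ↦ 1  ≥
p = 1, q = 0 ↦ 0  <
p = 1, q = 1/2 ↦ 1  ≥
p = 1, q = 1 ↦ 1  ≥
So 6 of the 9 assignments meet the threshold.

6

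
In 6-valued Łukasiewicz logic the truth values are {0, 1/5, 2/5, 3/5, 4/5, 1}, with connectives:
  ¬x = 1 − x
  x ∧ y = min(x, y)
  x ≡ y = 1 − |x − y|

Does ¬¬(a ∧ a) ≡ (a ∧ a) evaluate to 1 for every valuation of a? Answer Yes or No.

a = 0 ↦ 1
a = 1/5 ↦ 1
a = 2/5 ↦ 1
a = 3/5 ↦ 1
a = 4/5 ↦ 1
a = 1 ↦ 1
Every assignment gives a value ≥ 1.

Yes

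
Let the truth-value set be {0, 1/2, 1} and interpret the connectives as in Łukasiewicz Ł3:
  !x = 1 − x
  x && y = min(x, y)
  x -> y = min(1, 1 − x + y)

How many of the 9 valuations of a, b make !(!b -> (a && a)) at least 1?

1

a = 0, b = 0 ↦ 1  ≥
a = 0, b = 1/2 ↦ 1/2  <
a = 0, b = 1 ↦ 0  <
a = 1/2, b = 0 ↦ 1/2  <
a = 1/2, b = 1/2 ↦ 0  <
a = 1/2, b = 1 ↦ 0  <
a = 1, b = 0 ↦ 0  <
a = 1, b = 1/2 ↦ 0  <
a = 1, b = 1 ↦ 0  <
So 1 of the 9 assignments meets the threshold.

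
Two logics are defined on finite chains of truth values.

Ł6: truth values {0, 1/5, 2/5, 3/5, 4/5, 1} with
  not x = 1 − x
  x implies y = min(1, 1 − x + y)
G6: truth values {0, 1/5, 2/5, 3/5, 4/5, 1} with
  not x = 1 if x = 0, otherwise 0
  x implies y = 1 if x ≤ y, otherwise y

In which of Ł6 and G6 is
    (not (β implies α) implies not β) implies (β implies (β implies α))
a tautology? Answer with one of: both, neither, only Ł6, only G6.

In Ł6: every assignment gives 1 — tautology.
In G6: at α = 1/5, β = 2/5 the value is 1/5 — not a tautology.

only Ł6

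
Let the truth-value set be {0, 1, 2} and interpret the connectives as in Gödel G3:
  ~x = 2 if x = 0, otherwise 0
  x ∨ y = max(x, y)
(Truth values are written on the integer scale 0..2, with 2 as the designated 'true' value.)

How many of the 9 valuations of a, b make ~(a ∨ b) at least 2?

1

a = 0, b = 0 ↦ 2  ≥
a = 0, b = 1 ↦ 0  <
a = 0, b = 2 ↦ 0  <
a = 1, b = 0 ↦ 0  <
a = 1, b = 1 ↦ 0  <
a = 1, b = 2 ↦ 0  <
a = 2, b = 0 ↦ 0  <
a = 2, b = 1 ↦ 0  <
a = 2, b = 2 ↦ 0  <
So 1 of the 9 assignments meets the threshold.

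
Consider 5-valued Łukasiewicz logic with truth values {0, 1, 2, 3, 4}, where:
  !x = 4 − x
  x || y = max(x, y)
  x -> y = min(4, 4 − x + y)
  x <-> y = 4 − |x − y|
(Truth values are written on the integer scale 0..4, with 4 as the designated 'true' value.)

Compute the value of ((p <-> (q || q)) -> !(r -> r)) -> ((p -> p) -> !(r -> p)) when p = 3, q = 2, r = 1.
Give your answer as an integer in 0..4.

q || q = 2 || 2 = 2
p <-> (q || q) = 3 <-> 2 = 3
r -> r = 1 -> 1 = 4
!(r -> r) = !4 = 0
(p <-> (q || q)) -> !(r -> r) = 3 -> 0 = 1
p -> p = 3 -> 3 = 4
r -> p = 1 -> 3 = 4
!(r -> p) = !4 = 0
(p -> p) -> !(r -> p) = 4 -> 0 = 0
((p <-> (q || q)) -> !(r -> r)) -> ((p -> p) -> !(r -> p)) = 1 -> 0 = 3

3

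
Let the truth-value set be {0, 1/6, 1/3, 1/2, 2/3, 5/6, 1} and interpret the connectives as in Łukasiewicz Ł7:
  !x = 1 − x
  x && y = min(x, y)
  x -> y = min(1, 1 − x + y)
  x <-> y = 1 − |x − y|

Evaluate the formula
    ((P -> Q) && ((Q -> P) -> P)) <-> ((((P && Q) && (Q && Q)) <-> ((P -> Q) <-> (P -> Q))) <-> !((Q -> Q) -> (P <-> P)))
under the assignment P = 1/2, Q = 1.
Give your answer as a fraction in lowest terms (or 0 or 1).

1/2

P -> Q = 1/2 -> 1 = 1
Q -> P = 1 -> 1/2 = 1/2
(Q -> P) -> P = 1/2 -> 1/2 = 1
(P -> Q) && ((Q -> P) -> P) = 1 && 1 = 1
P && Q = 1/2 && 1 = 1/2
Q && Q = 1 && 1 = 1
(P && Q) && (Q && Q) = 1/2 && 1 = 1/2
P -> Q = 1/2 -> 1 = 1
P -> Q = 1/2 -> 1 = 1
(P -> Q) <-> (P -> Q) = 1 <-> 1 = 1
((P && Q) && (Q && Q)) <-> ((P -> Q) <-> (P -> Q)) = 1/2 <-> 1 = 1/2
Q -> Q = 1 -> 1 = 1
P <-> P = 1/2 <-> 1/2 = 1
(Q -> Q) -> (P <-> P) = 1 -> 1 = 1
!((Q -> Q) -> (P <-> P)) = !1 = 0
(((P && Q) && (Q && Q)) <-> ((P -> Q) <-> (P -> Q))) <-> !((Q -> Q) -> (P <-> P)) = 1/2 <-> 0 = 1/2
((P -> Q) && ((Q -> P) -> P)) <-> ((((P && Q) && (Q && Q)) <-> ((P -> Q) <-> (P -> Q))) <-> !((Q -> Q) -> (P <-> P))) = 1 <-> 1/2 = 1/2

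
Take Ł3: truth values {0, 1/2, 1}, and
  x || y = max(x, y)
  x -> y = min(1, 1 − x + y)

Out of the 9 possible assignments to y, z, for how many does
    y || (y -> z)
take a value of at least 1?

y = 0, z = 0 ↦ 1  ≥
y = 0, z = 1/2 ↦ 1  ≥
y = 0, z = 1 ↦ 1  ≥
y = 1/2, z = 0 ↦ 1/2  <
y = 1/2, z = 1/2 ↦ 1  ≥
y = 1/2, z = 1 ↦ 1  ≥
y = 1, z = 0 ↦ 1  ≥
y = 1, z = 1/2 ↦ 1  ≥
y = 1, z = 1 ↦ 1  ≥
So 8 of the 9 assignments meet the threshold.

8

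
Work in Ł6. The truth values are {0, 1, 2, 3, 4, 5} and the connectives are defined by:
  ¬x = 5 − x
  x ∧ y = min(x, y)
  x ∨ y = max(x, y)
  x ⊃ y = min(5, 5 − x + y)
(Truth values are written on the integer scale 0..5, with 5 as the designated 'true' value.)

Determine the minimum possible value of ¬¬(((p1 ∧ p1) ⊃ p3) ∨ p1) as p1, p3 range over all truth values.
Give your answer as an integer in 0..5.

Take p1 = 2, p3 = 0:
p1 ∧ p1 = 2 ∧ 2 = 2
(p1 ∧ p1) ⊃ p3 = 2 ⊃ 0 = 3
((p1 ∧ p1) ⊃ p3) ∨ p1 = 3 ∨ 2 = 3
¬(((p1 ∧ p1) ⊃ p3) ∨ p1) = ¬3 = 2
¬¬(((p1 ∧ p1) ⊃ p3) ∨ p1) = ¬2 = 3
No assignment yields a value below 3, so this is the minimum.

3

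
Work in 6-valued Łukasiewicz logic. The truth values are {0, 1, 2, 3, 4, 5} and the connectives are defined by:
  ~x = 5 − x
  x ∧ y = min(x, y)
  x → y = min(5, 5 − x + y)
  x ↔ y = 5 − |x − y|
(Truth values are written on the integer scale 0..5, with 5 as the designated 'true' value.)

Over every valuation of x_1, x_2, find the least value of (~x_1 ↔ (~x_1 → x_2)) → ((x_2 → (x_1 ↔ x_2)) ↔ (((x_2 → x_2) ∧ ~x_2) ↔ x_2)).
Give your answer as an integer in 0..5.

Take x_1 = 2, x_2 = 0:
~x_1 = ~2 = 3
~x_1 = ~2 = 3
~x_1 → x_2 = 3 → 0 = 2
~x_1 ↔ (~x_1 → x_2) = 3 ↔ 2 = 4
x_1 ↔ x_2 = 2 ↔ 0 = 3
x_2 → (x_1 ↔ x_2) = 0 → 3 = 5
x_2 → x_2 = 0 → 0 = 5
~x_2 = ~0 = 5
(x_2 → x_2) ∧ ~x_2 = 5 ∧ 5 = 5
((x_2 → x_2) ∧ ~x_2) ↔ x_2 = 5 ↔ 0 = 0
(x_2 → (x_1 ↔ x_2)) ↔ (((x_2 → x_2) ∧ ~x_2) ↔ x_2) = 5 ↔ 0 = 0
(~x_1 ↔ (~x_1 → x_2)) → ((x_2 → (x_1 ↔ x_2)) ↔ (((x_2 → x_2) ∧ ~x_2) ↔ x_2)) = 4 → 0 = 1
No assignment yields a value below 1, so this is the minimum.

1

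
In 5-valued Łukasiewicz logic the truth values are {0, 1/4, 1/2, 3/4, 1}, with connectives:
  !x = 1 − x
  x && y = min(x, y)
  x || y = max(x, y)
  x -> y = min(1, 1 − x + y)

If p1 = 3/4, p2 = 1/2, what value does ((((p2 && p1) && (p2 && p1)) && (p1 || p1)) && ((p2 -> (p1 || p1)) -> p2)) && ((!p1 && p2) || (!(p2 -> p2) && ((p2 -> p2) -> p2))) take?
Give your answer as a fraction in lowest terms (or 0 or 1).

1/4

p2 && p1 = 1/2 && 3/4 = 1/2
p2 && p1 = 1/2 && 3/4 = 1/2
(p2 && p1) && (p2 && p1) = 1/2 && 1/2 = 1/2
p1 || p1 = 3/4 || 3/4 = 3/4
((p2 && p1) && (p2 && p1)) && (p1 || p1) = 1/2 && 3/4 = 1/2
p1 || p1 = 3/4 || 3/4 = 3/4
p2 -> (p1 || p1) = 1/2 -> 3/4 = 1
(p2 -> (p1 || p1)) -> p2 = 1 -> 1/2 = 1/2
(((p2 && p1) && (p2 && p1)) && (p1 || p1)) && ((p2 -> (p1 || p1)) -> p2) = 1/2 && 1/2 = 1/2
!p1 = !3/4 = 1/4
!p1 && p2 = 1/4 && 1/2 = 1/4
p2 -> p2 = 1/2 -> 1/2 = 1
!(p2 -> p2) = !1 = 0
p2 -> p2 = 1/2 -> 1/2 = 1
(p2 -> p2) -> p2 = 1 -> 1/2 = 1/2
!(p2 -> p2) && ((p2 -> p2) -> p2) = 0 && 1/2 = 0
(!p1 && p2) || (!(p2 -> p2) && ((p2 -> p2) -> p2)) = 1/4 || 0 = 1/4
((((p2 && p1) && (p2 && p1)) && (p1 || p1)) && ((p2 -> (p1 || p1)) -> p2)) && ((!p1 && p2) || (!(p2 -> p2) && ((p2 -> p2) -> p2))) = 1/2 && 1/4 = 1/4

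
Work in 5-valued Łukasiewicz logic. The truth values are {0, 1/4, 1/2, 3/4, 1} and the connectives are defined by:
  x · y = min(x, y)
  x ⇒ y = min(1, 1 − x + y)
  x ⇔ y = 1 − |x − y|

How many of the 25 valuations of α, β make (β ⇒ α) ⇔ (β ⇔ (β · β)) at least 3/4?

value 1: 15 assignments (counts)
value 3/4: 4 assignments (counts)
value 1/2: 3 assignments
value 1/4: 2 assignments
value 0: 1 assignment
So 19 of the 25 assignments meet the threshold.

19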